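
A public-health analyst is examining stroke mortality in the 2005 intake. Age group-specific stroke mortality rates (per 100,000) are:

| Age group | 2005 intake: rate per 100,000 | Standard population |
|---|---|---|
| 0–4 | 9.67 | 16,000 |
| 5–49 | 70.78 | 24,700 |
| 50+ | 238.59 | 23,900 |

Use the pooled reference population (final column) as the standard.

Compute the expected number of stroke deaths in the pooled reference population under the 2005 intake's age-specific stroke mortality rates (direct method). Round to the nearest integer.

Expected stroke deaths = Σ (standard pop × age-specific rate ÷ 100,000)
= 16,000×9.67/100,000 + 24,700×70.78/100,000 + 23,900×238.59/100,000
= 1.55 + 17.48 + 57.02 = 76.05.

76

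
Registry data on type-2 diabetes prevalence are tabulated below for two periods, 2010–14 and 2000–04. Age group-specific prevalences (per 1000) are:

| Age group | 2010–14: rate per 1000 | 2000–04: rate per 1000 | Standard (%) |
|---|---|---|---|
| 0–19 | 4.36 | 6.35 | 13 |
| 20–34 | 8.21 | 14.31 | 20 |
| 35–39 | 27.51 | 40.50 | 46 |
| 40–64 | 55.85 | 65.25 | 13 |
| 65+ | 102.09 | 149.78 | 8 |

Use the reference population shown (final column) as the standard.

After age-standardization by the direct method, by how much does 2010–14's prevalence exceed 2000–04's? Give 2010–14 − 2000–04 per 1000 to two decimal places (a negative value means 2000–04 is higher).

-12.49

Standard weights: 0.13, 0.20, 0.46, 0.13, 0.08.
2010–14: 0.1300×4.36 + 0.2000×8.21 + 0.4600×27.51 + 0.1300×55.85 + 0.0800×102.09 = 30.2911 per 1000.
2000–04: 0.1300×6.35 + 0.2000×14.31 + 0.4600×40.50 + 0.1300×65.25 + 0.0800×149.78 = 42.7824 per 1000.
Difference = 30.2911 − 42.7824 = -12.4913.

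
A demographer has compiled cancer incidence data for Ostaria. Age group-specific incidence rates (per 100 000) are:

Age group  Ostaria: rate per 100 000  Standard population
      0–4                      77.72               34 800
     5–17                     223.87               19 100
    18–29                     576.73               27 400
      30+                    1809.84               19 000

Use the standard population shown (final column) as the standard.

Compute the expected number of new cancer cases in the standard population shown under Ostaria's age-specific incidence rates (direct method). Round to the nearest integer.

Expected new cancer cases = Σ (standard pop × age-specific rate ÷ 100 000)
= 34 800×77.72/100 000 + 19 100×223.87/100 000 + 27 400×576.73/100 000 + 19 000×1809.84/100 000
= 27.05 + 42.76 + 158.02 + 343.87 = 571.70.

572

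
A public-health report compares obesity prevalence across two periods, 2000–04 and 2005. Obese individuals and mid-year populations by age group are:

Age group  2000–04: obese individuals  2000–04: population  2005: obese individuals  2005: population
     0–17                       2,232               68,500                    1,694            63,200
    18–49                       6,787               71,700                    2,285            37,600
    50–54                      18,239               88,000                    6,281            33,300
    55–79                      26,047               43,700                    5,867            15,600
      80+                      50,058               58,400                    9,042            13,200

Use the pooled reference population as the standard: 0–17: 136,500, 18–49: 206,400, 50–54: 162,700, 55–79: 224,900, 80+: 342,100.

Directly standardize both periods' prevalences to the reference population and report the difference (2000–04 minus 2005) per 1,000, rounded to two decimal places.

111.11

Age-specific rates per 1,000 for 2000–04: 32.584, 94.658, 207.261, 596.041, 857.158.
For 2005: 26.804, 60.771, 188.619, 376.090, 685.000.
Standard total = 1,072,600; weights = 0.1273, 0.1924, 0.1517, 0.2097, 0.3189.
2000–04: 0.1273×32.584 + 0.1924×94.658 + 0.1517×207.261 + 0.2097×596.041 + 0.3189×857.158 = 452.1628 per 1,000.
2005: 0.1273×26.804 + 0.1924×60.771 + 0.1517×188.619 + 0.2097×376.090 + 0.3189×685.000 = 341.0509 per 1,000.
Difference = 452.1628 − 341.0509 = 111.1119.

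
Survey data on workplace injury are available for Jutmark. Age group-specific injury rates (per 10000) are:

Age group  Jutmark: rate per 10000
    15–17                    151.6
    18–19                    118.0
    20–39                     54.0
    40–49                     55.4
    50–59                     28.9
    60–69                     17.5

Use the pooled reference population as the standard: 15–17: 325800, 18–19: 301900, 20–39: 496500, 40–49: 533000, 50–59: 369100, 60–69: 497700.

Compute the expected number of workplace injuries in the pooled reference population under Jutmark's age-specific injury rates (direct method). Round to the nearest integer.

Expected workplace injuries = Σ (standard pop × age-specific rate ÷ 10000)
= 325800×151.6/10000 + 301900×118.0/10000 + 496500×54.0/10000 + 533000×55.4/10000 + 369100×28.9/10000 + 497700×17.5/10000
= 4939.13 + 3562.42 + 2681.10 + 2952.82 + 1066.70 + 870.98 = 16073.14.

16073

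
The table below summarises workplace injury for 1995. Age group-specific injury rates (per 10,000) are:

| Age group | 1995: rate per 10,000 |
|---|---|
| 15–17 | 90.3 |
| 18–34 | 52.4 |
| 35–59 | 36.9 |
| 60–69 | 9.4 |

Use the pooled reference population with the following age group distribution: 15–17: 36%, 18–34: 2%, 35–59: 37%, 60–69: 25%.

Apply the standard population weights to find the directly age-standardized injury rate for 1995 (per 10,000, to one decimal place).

Standard weights: 0.36, 0.02, 0.37, 0.25.
Standardized rate: 0.3600×90.3 + 0.0200×52.4 + 0.3700×36.9 + 0.2500×9.4 = 49.5590 per 10,000.

49.6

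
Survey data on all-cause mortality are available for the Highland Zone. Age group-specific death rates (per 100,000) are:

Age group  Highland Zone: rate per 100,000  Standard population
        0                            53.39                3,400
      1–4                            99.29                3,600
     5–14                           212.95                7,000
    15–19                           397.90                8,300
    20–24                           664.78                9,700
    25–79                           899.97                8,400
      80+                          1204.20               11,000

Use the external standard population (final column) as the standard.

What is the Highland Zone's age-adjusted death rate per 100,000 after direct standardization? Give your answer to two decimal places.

Standard total = 51,400; weights = 0.0661, 0.0700, 0.1362, 0.1615, 0.1887, 0.1634, 0.2140.
Standardized rate: 0.0661×53.39 + 0.0700×99.29 + 0.1362×212.95 + 0.1615×397.90 + 0.1887×664.78 + 0.1634×899.97 + 0.2140×1204.20 = 633.9787 per 100,000.

633.98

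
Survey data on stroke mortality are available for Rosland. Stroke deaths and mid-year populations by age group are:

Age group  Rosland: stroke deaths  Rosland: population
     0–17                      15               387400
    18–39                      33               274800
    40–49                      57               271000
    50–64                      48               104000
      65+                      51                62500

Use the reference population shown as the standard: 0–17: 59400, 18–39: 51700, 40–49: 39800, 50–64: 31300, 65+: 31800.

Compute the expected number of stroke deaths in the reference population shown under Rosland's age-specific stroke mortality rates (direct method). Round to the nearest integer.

57

Age-specific rates per 100000 for Rosland: 3.87, 12.01, 21.03, 46.15, 81.60.
Expected stroke deaths = Σ (standard pop × age-specific rate ÷ 100000)
= 59400×3.87/100000 + 51700×12.01/100000 + 39800×21.03/100000 + 31300×46.15/100000 + 31800×81.60/100000
= 2.30 + 6.21 + 8.37 + 14.45 + 25.95 = 57.27.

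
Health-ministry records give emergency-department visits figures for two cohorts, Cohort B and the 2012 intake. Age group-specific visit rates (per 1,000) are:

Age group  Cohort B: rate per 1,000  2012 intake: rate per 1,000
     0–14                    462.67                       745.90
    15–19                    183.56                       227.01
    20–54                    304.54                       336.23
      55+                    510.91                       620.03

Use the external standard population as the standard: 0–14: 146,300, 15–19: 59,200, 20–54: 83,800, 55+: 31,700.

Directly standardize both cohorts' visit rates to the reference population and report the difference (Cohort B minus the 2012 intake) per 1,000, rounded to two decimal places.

-156.15

Standard total = 321,000; weights = 0.4558, 0.1844, 0.2611, 0.0988.
Cohort B: 0.4558×462.67 + 0.1844×183.56 + 0.2611×304.54 + 0.0988×510.91 = 374.6781 per 1,000.
The 2012 intake: 0.4558×745.90 + 0.1844×227.01 + 0.2611×336.23 + 0.0988×620.03 = 530.8261 per 1,000.
Difference = 374.6781 − 530.8261 = -156.1480.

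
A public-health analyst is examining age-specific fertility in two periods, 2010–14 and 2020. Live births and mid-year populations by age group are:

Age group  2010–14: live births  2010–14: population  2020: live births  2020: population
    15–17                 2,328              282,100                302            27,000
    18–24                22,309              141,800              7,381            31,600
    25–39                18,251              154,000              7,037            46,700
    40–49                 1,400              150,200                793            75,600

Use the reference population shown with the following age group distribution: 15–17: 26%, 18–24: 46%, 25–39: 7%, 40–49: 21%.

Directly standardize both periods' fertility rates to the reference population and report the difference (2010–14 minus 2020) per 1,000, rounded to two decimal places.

-38.33

Age-specific rates per 1,000 for 2010–14: 8.252, 157.327, 118.513, 9.321.
For 2020: 11.185, 233.576, 150.685, 10.489.
Standard weights: 0.26, 0.46, 0.07, 0.21.
2010–14: 0.2600×8.252 + 0.4600×157.327 + 0.0700×118.513 + 0.2100×9.321 = 84.7694 per 1,000.
2020: 0.2600×11.185 + 0.4600×233.576 + 0.0700×150.685 + 0.2100×10.489 = 123.1038 per 1,000.
Difference = 84.7694 − 123.1038 = -38.3344.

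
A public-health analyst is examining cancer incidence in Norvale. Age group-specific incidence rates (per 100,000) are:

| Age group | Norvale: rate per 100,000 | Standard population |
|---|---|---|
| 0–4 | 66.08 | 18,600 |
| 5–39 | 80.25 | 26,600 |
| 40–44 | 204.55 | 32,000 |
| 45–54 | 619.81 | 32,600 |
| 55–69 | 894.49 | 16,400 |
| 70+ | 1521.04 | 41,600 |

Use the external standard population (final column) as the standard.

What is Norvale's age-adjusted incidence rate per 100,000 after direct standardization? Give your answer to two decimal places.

643.98

Standard total = 167,800; weights = 0.1108, 0.1585, 0.1907, 0.1943, 0.0977, 0.2479.
Standardized rate: 0.1108×66.08 + 0.1585×80.25 + 0.1907×204.55 + 0.1943×619.81 + 0.0977×894.49 + 0.2479×1521.04 = 643.9812 per 100,000.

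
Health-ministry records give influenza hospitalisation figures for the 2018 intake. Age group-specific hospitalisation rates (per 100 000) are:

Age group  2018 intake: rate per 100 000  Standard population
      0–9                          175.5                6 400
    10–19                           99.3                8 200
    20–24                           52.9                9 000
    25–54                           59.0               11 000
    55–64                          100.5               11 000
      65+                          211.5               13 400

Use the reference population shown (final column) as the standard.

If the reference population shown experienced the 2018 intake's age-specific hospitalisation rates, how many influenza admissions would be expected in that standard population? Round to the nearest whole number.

70

Expected influenza admissions = Σ (standard pop × age-specific rate ÷ 100 000)
= 6 400×175.5/100 000 + 8 200×99.3/100 000 + 9 000×52.9/100 000 + 11 000×59.0/100 000 + 11 000×100.5/100 000 + 13 400×211.5/100 000
= 11.23 + 8.14 + 4.76 + 6.49 + 11.05 + 28.34 = 70.02.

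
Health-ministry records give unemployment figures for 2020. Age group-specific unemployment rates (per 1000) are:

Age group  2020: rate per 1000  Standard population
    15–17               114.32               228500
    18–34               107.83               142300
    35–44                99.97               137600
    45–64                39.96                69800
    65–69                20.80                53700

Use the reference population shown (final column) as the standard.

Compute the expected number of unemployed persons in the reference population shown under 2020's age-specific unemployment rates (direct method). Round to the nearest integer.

59128

Expected unemployed persons = Σ (standard pop × age-specific rate ÷ 1000)
= 228500×114.32/1000 + 142300×107.83/1000 + 137600×99.97/1000 + 69800×39.96/1000 + 53700×20.80/1000
= 26122.12 + 15344.21 + 13755.87 + 2789.21 + 1116.96 = 59128.37.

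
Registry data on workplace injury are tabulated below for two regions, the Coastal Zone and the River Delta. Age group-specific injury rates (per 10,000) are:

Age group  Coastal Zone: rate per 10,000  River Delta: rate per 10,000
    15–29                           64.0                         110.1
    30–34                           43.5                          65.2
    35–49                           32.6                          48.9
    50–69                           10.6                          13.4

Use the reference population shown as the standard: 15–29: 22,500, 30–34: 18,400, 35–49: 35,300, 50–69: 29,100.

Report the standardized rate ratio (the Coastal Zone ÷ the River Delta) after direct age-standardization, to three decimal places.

Standard total = 105,300; weights = 0.2137, 0.1747, 0.3352, 0.2764.
The Coastal Zone: 0.2137×64.0 + 0.1747×43.5 + 0.3352×32.6 + 0.2764×10.6 = 35.1343 per 10,000.
The River Delta: 0.2137×110.1 + 0.1747×65.2 + 0.3352×48.9 + 0.2764×13.4 = 55.0146 per 10,000.
Ratio = 35.1343 ÷ 55.0146 = 0.63864.

0.639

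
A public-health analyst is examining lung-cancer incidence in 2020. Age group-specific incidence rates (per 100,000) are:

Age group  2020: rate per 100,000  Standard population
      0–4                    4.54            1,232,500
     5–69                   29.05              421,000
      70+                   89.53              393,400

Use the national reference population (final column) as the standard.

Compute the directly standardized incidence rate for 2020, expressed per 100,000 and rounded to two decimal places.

25.92

Standard total = 2,046,900; weights = 0.6021, 0.2057, 0.1922.
Standardized rate: 0.6021×4.54 + 0.2057×29.05 + 0.1922×89.53 = 25.9156 per 100,000.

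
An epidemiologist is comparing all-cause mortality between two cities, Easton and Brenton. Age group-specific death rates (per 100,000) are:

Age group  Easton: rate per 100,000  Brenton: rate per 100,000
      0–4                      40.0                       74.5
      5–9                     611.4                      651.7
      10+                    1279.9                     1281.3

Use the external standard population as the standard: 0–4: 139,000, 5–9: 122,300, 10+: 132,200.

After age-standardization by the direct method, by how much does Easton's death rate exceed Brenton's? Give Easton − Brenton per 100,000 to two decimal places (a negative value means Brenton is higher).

-25.18

Standard total = 393,500; weights = 0.3532, 0.3108, 0.3360.
Easton: 0.3532×40.0 + 0.3108×611.4 + 0.3360×1279.9 = 634.1474 per 100,000.
Brenton: 0.3532×74.5 + 0.3108×651.7 + 0.3360×1281.3 = 659.3298 per 100,000.
Difference = 634.1474 − 659.3298 = -25.1824.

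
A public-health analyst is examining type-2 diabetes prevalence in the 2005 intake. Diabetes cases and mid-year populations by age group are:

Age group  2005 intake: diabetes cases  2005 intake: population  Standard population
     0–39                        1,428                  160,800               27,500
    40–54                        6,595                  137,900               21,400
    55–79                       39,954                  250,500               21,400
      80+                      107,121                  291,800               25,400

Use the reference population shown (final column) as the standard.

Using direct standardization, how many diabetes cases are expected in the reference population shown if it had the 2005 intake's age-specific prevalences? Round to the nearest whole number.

14005

Age-specific rates per 1,000 for the 2005 intake: 8.881, 47.825, 159.497, 367.104.
Expected diabetes cases = Σ (standard pop × age-specific rate ÷ 1,000)
= 27,500×8.881/1,000 + 21,400×47.825/1,000 + 21,400×159.497/1,000 + 25,400×367.104/1,000
= 244.22 + 1023.44 + 3413.24 + 9324.45 = 14005.34.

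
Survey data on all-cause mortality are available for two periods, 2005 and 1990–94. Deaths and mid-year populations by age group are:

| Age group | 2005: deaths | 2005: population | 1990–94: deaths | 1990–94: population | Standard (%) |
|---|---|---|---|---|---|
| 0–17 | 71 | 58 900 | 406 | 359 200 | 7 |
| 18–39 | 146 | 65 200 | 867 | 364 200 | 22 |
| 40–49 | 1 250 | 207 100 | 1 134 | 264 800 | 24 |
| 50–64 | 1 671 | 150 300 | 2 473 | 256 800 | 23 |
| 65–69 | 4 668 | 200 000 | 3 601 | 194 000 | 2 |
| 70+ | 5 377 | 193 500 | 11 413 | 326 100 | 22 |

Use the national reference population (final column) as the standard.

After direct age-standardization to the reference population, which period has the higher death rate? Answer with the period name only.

1990–94

Age-specific rates per 100 000 for 2005: 120.54, 223.93, 603.57, 1111.78, 2334.00, 2778.81.
For 1990–94: 113.03, 238.06, 428.25, 963.01, 1856.19, 3499.85.
Standard weights: 0.07, 0.22, 0.24, 0.23, 0.02, 0.22.
2005: 0.0700×120.54 + 0.2200×223.93 + 0.2400×603.57 + 0.2300×1111.78 + 0.0200×2334.00 + 0.2200×2778.81 = 1116.2865 per 100 000.
1990–94: 0.0700×113.03 + 0.2200×238.06 + 0.2400×428.25 + 0.2300×963.01 + 0.0200×1856.19 + 0.2200×3499.85 = 1191.6452 per 100 000.
The crude rates (1506.63 vs 1127.07) would put 2005 higher, but that reflects its age composition; once standardized to a common age structure, 1990–94 has the higher underlying rate.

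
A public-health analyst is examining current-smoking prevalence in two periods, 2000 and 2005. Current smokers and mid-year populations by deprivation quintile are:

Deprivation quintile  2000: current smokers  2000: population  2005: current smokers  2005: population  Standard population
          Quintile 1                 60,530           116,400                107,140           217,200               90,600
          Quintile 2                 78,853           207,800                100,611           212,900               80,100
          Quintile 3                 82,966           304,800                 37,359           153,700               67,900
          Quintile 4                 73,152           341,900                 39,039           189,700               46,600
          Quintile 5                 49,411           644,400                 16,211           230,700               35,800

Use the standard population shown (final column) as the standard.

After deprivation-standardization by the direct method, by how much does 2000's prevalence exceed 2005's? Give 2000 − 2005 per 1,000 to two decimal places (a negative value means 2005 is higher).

Deprivation-specific rates per 1,000 for 2000: 520.017, 379.466, 272.198, 213.957, 76.678.
For 2005: 493.278, 472.574, 243.064, 205.793, 70.269.
Standard total = 321,000; weights = 0.2822, 0.2495, 0.2115, 0.1452, 0.1115.
2000: 0.2822×520.017 + 0.2495×379.466 + 0.2115×272.198 + 0.1452×213.957 + 0.1115×76.678 = 338.6495 per 1,000.
2005: 0.2822×493.278 + 0.2495×472.574 + 0.2115×243.064 + 0.1452×205.793 + 0.1115×70.269 = 346.2736 per 1,000.
Difference = 338.6495 − 346.2736 = -7.6241.

-7.62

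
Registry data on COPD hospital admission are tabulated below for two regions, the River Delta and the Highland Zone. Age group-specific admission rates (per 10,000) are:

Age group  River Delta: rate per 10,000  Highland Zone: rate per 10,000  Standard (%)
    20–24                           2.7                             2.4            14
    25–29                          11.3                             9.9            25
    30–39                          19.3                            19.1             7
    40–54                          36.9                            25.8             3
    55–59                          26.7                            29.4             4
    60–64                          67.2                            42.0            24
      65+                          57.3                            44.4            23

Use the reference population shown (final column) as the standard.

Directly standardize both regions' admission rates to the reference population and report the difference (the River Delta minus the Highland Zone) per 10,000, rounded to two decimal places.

Standard weights: 0.14, 0.25, 0.07, 0.03, 0.04, 0.24, 0.23.
The River Delta: 0.1400×2.7 + 0.2500×11.3 + 0.0700×19.3 + 0.0300×36.9 + 0.0400×26.7 + 0.2400×67.2 + 0.2300×57.3 = 36.0360 per 10,000.
The Highland Zone: 0.1400×2.4 + 0.2500×9.9 + 0.0700×19.1 + 0.0300×25.8 + 0.0400×29.4 + 0.2400×42.0 + 0.2300×44.4 = 26.3900 per 10,000.
Difference = 36.0360 − 26.3900 = 9.6460.

9.65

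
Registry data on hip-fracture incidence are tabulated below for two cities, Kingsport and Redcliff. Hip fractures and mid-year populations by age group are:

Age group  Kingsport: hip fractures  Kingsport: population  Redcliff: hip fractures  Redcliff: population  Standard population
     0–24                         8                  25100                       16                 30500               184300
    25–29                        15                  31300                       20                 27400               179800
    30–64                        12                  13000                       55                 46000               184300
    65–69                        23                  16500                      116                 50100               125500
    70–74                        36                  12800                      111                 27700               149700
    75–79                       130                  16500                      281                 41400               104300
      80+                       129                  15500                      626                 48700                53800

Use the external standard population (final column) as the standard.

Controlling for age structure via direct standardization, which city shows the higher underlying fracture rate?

Redcliff

Age-specific rates per 100000 for Kingsport: 31.87, 47.92, 92.31, 139.39, 281.25, 787.88, 832.26.
For Redcliff: 52.46, 72.99, 119.57, 231.54, 400.72, 678.74, 1285.42.
Standard total = 981700; weights = 0.1877, 0.1832, 0.1877, 0.1278, 0.1525, 0.1062, 0.0548.
Kingsport: 0.1877×31.87 + 0.1832×47.92 + 0.1877×92.31 + 0.1278×139.39 + 0.1525×281.25 + 0.1062×787.88 + 0.0548×832.26 = 222.1161 per 100000.
Redcliff: 0.1877×52.46 + 0.1832×72.99 + 0.1877×119.57 + 0.1278×231.54 + 0.1525×400.72 + 0.1062×678.74 + 0.0548×1285.42 = 278.9271 per 100000.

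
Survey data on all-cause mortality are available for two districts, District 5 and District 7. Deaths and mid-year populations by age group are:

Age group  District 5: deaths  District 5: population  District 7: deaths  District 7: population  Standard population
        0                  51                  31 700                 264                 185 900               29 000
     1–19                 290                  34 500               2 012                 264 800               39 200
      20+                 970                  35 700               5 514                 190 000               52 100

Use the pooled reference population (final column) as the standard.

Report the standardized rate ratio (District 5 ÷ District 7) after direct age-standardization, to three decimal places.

Age-specific rates per 100 000 for District 5: 160.88, 840.58, 2717.09.
For District 7: 142.01, 759.82, 2902.11.
Standard total = 120 300; weights = 0.2411, 0.3259, 0.4331.
District 5: 0.2411×160.88 + 0.3259×840.58 + 0.4331×2717.09 = 1489.4145 per 100 000.
District 7: 0.2411×142.01 + 0.3259×759.82 + 0.4331×2902.11 = 1538.6777 per 100 000.
Ratio = 1489.4145 ÷ 1538.6777 = 0.96798.

0.968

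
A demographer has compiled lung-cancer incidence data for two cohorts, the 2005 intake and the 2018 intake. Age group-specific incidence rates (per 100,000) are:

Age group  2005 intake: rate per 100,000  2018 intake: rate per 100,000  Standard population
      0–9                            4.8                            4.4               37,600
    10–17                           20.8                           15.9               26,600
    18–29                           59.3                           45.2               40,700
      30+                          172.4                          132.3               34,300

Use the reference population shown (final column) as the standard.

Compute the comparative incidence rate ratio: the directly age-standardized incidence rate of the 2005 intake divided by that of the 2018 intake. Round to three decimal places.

1.301

Standard total = 139,200; weights = 0.2701, 0.1911, 0.2924, 0.2464.
The 2005 intake: 0.2701×4.8 + 0.1911×20.8 + 0.2924×59.3 + 0.2464×172.4 = 65.0904 per 100,000.
The 2018 intake: 0.2701×4.4 + 0.1911×15.9 + 0.2924×45.2 + 0.2464×132.3 = 50.0425 per 100,000.
Ratio = 65.0904 ÷ 50.0425 = 1.30070.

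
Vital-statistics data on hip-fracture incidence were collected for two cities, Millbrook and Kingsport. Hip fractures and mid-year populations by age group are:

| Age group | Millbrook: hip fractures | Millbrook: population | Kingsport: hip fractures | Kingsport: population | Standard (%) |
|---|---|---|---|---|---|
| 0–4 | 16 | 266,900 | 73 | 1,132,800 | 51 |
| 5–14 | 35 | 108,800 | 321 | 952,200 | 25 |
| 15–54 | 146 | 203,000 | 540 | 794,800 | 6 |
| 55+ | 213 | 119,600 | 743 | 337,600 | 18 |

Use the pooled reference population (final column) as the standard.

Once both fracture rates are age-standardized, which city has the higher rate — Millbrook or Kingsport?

Age-specific rates per 100,000 for Millbrook: 5.99, 32.17, 71.92, 178.09.
For Kingsport: 6.44, 33.71, 67.94, 220.08.
Standard weights: 0.51, 0.25, 0.06, 0.18.
Millbrook: 0.5100×5.99 + 0.2500×32.17 + 0.0600×71.92 + 0.1800×178.09 = 47.4717 per 100,000.
Kingsport: 0.5100×6.44 + 0.2500×33.71 + 0.0600×67.94 + 0.1800×220.08 = 55.4058 per 100,000.
The crude rates (58.71 vs 52.12) would put Millbrook higher, but that reflects its age composition; once standardized to a common age structure, Kingsport has the higher underlying rate.

Kingsport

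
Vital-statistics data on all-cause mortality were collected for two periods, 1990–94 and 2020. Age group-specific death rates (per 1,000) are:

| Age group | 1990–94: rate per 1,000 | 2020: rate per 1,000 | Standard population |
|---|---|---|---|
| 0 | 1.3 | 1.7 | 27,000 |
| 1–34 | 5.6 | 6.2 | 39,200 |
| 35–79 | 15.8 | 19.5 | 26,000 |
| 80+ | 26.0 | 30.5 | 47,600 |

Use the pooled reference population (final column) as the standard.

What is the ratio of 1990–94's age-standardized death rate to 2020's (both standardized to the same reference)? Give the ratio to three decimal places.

0.847

Standard total = 139,800; weights = 0.1931, 0.2804, 0.1860, 0.3405.
1990–94: 0.1931×1.3 + 0.2804×5.6 + 0.1860×15.8 + 0.3405×26.0 = 13.6124 per 1,000.
2020: 0.1931×1.7 + 0.2804×6.2 + 0.1860×19.5 + 0.3405×30.5 = 16.0783 per 1,000.
Ratio = 13.6124 ÷ 16.0783 = 0.84664.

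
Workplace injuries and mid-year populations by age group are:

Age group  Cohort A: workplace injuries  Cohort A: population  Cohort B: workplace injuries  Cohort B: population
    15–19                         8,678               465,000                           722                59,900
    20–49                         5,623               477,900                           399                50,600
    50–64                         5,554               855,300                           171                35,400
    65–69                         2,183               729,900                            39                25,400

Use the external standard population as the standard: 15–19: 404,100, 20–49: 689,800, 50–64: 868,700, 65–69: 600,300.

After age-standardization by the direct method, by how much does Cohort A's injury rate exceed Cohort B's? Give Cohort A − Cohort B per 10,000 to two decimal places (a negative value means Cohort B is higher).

29.91

Age-specific rates per 10,000 for Cohort A: 186.62, 117.66, 64.94, 29.91.
For Cohort B: 120.53, 78.85, 48.31, 15.35.
Standard total = 2,562,900; weights = 0.1577, 0.2691, 0.3390, 0.2342.
Cohort A: 0.1577×186.62 + 0.2691×117.66 + 0.3390×64.94 + 0.2342×29.91 = 90.1092 per 10,000.
Cohort B: 0.1577×120.53 + 0.2691×78.85 + 0.3390×48.31 + 0.2342×15.35 = 60.1978 per 10,000.
Difference = 90.1092 − 60.1978 = 29.9114.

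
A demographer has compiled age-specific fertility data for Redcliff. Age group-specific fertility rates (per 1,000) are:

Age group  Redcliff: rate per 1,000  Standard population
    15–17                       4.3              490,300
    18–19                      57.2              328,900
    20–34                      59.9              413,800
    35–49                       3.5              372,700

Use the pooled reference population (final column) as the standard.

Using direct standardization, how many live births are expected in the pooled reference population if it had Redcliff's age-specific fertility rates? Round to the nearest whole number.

47012

Expected live births = Σ (standard pop × age-specific rate ÷ 1,000)
= 490,300×4.3/1,000 + 328,900×57.2/1,000 + 413,800×59.9/1,000 + 372,700×3.5/1,000
= 2108.29 + 18813.08 + 24786.62 + 1304.45 = 47012.44.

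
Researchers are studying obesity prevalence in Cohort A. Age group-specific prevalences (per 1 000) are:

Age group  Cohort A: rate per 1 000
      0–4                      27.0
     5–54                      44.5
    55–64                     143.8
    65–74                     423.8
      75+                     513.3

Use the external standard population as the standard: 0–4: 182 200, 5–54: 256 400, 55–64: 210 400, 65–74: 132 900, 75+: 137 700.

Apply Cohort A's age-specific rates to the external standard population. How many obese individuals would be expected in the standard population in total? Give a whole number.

Expected obese individuals = Σ (standard pop × age-specific rate ÷ 1 000)
= 182 200×27.0/1 000 + 256 400×44.5/1 000 + 210 400×143.8/1 000 + 132 900×423.8/1 000 + 137 700×513.3/1 000
= 4919.40 + 11409.80 + 30255.52 + 56323.02 + 70681.41 = 173589.15.

173589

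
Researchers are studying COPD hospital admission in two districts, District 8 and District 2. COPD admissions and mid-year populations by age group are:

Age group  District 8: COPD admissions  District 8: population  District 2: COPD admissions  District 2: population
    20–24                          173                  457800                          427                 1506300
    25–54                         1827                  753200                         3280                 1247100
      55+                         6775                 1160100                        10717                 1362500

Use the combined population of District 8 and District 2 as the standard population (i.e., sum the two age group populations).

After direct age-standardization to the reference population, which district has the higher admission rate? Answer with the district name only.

District 2

Age-specific rates per 10000 for District 8: 3.78, 24.26, 58.40.
For District 2: 2.83, 26.30, 78.66.
Combined standard total = 6487000; weights = 0.3028, 0.3084, 0.3889.
District 8: 0.3028×3.78 + 0.3084×24.26 + 0.3889×58.40 = 31.3339 per 10000.
District 2: 0.3028×2.83 + 0.3084×26.30 + 0.3889×78.66 = 39.5557 per 10000.
The crude rates (37.01 vs 35.04) would put District 8 higher, but that reflects its age composition; once standardized to a common age structure, District 2 has the higher underlying rate.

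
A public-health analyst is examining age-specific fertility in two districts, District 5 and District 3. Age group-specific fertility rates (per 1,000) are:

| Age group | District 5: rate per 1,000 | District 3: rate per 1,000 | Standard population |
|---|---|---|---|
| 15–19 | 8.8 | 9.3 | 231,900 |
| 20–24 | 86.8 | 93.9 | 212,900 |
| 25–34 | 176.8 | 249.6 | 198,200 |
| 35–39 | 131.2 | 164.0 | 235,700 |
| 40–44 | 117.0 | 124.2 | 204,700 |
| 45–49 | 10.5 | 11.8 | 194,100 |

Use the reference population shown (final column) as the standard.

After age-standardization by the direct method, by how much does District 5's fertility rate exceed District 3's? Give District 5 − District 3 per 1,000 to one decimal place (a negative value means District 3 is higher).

Standard total = 1,277,500; weights = 0.1815, 0.1667, 0.1551, 0.1845, 0.1602, 0.1519.
District 5: 0.1815×8.8 + 0.1667×86.8 + 0.1551×176.8 + 0.1845×131.2 + 0.1602×117.0 + 0.1519×10.5 = 88.0423 per 1,000.
District 3: 0.1815×9.3 + 0.1667×93.9 + 0.1551×249.6 + 0.1845×164.0 + 0.1602×124.2 + 0.1519×11.8 = 108.0138 per 1,000.
Difference = 88.0423 − 108.0138 = -19.9715.

-20.0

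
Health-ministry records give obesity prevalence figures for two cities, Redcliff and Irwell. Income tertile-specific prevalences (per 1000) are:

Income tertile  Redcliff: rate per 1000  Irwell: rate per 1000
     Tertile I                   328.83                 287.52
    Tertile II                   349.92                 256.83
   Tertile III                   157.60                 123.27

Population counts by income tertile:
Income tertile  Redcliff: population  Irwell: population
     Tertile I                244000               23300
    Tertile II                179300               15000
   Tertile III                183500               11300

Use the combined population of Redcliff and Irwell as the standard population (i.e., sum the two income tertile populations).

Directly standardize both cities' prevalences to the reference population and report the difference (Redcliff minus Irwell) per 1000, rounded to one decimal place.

54.6

Combined standard total = 656400; weights = 0.4072, 0.2960, 0.2968.
Redcliff: 0.4072×328.83 + 0.2960×349.92 + 0.2968×157.60 = 284.2568 per 1000.
Irwell: 0.4072×287.52 + 0.2960×256.83 + 0.2968×123.27 = 229.6910 per 1000.
Difference = 284.2568 − 229.6910 = 54.5659.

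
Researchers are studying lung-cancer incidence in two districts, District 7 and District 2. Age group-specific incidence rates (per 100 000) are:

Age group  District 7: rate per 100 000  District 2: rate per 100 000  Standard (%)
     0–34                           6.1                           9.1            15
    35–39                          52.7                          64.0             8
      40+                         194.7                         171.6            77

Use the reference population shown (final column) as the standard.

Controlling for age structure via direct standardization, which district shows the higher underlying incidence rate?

Standard weights: 0.15, 0.08, 0.77.
District 7: 0.1500×6.1 + 0.0800×52.7 + 0.7700×194.7 = 155.0500 per 100 000.
District 2: 0.1500×9.1 + 0.0800×64.0 + 0.7700×171.6 = 138.6170 per 100 000.

District 7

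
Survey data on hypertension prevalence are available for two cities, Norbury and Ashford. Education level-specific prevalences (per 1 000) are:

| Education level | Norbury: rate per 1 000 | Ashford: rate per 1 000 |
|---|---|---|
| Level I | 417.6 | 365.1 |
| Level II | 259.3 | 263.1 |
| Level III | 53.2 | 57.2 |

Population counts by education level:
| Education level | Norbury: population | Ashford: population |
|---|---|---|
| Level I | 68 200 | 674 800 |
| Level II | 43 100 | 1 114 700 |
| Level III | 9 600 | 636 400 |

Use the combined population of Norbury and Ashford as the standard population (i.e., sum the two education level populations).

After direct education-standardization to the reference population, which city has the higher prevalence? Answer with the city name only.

Combined standard total = 2 546 800; weights = 0.2917, 0.4546, 0.2537.
Norbury: 0.2917×417.6 + 0.4546×259.3 + 0.2537×53.2 = 253.2046 per 1 000.
Ashford: 0.2917×365.1 + 0.4546×263.1 + 0.2537×57.2 = 240.6305 per 1 000.

Norbury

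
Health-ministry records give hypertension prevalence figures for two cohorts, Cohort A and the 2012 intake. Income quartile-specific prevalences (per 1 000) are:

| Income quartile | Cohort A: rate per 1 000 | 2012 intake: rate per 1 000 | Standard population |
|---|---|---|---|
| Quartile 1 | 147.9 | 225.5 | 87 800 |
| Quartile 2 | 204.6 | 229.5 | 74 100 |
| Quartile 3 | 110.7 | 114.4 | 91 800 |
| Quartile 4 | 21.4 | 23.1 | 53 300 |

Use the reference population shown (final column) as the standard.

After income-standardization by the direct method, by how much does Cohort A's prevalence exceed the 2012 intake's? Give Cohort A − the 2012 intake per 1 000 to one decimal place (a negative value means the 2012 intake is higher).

Standard total = 307 000; weights = 0.2860, 0.2414, 0.2990, 0.1736.
Cohort A: 0.2860×147.9 + 0.2414×204.6 + 0.2990×110.7 + 0.1736×21.4 = 128.4995 per 1 000.
The 2012 intake: 0.2860×225.5 + 0.2414×229.5 + 0.2990×114.4 + 0.1736×23.1 = 158.1042 per 1 000.
Difference = 128.4995 − 158.1042 = -29.6047.

-29.6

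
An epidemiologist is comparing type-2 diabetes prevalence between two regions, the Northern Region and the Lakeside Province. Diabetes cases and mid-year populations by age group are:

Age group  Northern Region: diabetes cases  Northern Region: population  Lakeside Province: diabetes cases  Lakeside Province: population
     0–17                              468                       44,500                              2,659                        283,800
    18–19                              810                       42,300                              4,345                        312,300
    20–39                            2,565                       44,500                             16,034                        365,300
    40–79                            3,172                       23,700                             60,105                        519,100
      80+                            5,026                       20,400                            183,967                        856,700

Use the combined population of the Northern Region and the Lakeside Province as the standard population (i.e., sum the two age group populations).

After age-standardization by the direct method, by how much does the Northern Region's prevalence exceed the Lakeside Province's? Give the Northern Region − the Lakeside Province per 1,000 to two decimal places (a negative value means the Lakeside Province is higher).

Age-specific rates per 1,000 for the Northern Region: 10.517, 19.149, 57.640, 133.840, 246.373.
For the Lakeside Province: 9.369, 13.913, 43.893, 115.787, 214.739.
Combined standard total = 2,512,600; weights = 0.1307, 0.1411, 0.1631, 0.2160, 0.3491.
The Northern Region: 0.1307×10.517 + 0.1411×19.149 + 0.1631×57.640 + 0.2160×133.840 + 0.3491×246.373 = 128.3951 per 1,000.
The Lakeside Province: 0.1307×9.369 + 0.1411×13.913 + 0.1631×43.893 + 0.2160×115.787 + 0.3491×214.739 = 110.3214 per 1,000.
Difference = 128.3951 − 110.3214 = 18.0737.

18.07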